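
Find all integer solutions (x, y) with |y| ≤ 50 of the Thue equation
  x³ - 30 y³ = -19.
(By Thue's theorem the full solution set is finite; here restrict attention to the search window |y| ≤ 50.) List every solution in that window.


The equation is x³ - 30y³ = -19. For fixed y, x³ = 30·y³ − 19, so a solution requires the RHS to be a perfect cube.
Strategy: iterate y from -50 to 50, compute RHS = 30·y³ − 19, and check whether it is a (positive or negative) perfect cube.
Check small values of y:
  y = 0: RHS = -19 is not a perfect cube.
  y = 1: RHS = 11 is not a perfect cube.
  y = -1: RHS = -49 is not a perfect cube.
  y = 2: RHS = 221 is not a perfect cube.
  y = -2: RHS = -259 is not a perfect cube.
  y = 3: RHS = 791 is not a perfect cube.
  y = -3: RHS = -829 is not a perfect cube.
Continuing the search up to |y| = 50 finds no solutions either.
No (x, y) in the scanned range satisfies the equation.

No integer solutions with |y| ≤ 50.


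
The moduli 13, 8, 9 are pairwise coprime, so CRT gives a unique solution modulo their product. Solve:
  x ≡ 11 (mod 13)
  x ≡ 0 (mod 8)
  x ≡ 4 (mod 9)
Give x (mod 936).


Moduli 13, 8, 9 are pairwise coprime; by CRT there is a unique solution modulo M = 13 · 8 · 9 = 936.
Solve pairwise, accumulating the modulus:
  Start with x ≡ 11 (mod 13).
  Combine with x ≡ 0 (mod 8): since gcd(13, 8) = 1, we get a unique residue mod 104.
    Write x = 11 + 13·t and substitute into x ≡ 0 (mod 8): 13·t ≡ 0 − 11 = -11 (mod 8).
    Reduce coefficients mod 8: 5·t ≡ 5 (mod 8).
    The inverse of 5 mod 8 is 5 (since 5·5 = 25 = 3·8 + 1), so t ≡ 5·5 = 25 ≡ 1 (mod 8).
    Then x = 11 + 13·1 = 24, valid modulo lcm(13, 8) = 104: x ≡ 24 (mod 104).
  Combine with x ≡ 4 (mod 9): since gcd(104, 9) = 1, we get a unique residue mod 936.
    Write x = 24 + 104·t and substitute into x ≡ 4 (mod 9): 104·t ≡ 4 − 24 = -20 (mod 9).
    Reduce coefficients mod 9: 5·t ≡ 7 (mod 9).
    The inverse of 5 mod 9 is 2 (since 5·2 = 10 = 1·9 + 1), so t ≡ 2·7 = 14 ≡ 5 (mod 9).
    Then x = 24 + 104·5 = 544, valid modulo lcm(104, 9) = 936: x ≡ 544 (mod 936).
Verify: 544 mod 13 = 11 ✓, 544 mod 8 = 0 ✓, 544 mod 9 = 4 ✓.

x ≡ 544 (mod 936).


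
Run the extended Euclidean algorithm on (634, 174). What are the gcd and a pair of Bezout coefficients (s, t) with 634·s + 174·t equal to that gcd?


Euclidean algorithm on (634, 174) — divide until remainder is 0:
  634 = 3 · 174 + 112
  174 = 1 · 112 + 62
  112 = 1 · 62 + 50
  62 = 1 · 50 + 12
  50 = 4 · 12 + 2
  12 = 6 · 2 + 0
gcd(634, 174) = 2.
Track Bezout coefficients alongside the remainders: start with r₀ = 634 = a·1 + b·0 (s = 1, t = 0) and r₁ = 174 = a·0 + b·1 (s = 0, t = 1); each new remainder r_{k+1} = r_{k-1} − q_k·r_k inherits s_{k+1} = s_{k-1} − q_k·s_k, t_{k+1} = t_{k-1} − q_k·t_k, so r_k = a·s_k + b·t_k at every step:
  q = 3: r = 112, s = 1 − 3·0 = 1, t = 0 − 3·1 = -3  (check: 634·1 + 174·(-3) = 112)
  q = 1: r = 62, s = 0 − 1·1 = -1, t = 1 − 1·(-3) = 4  (check: 634·(-1) + 174·4 = 62)
  q = 1: r = 50, s = 1 − 1·(-1) = 2, t = -3 − 1·4 = -7  (check: 634·2 + 174·(-7) = 50)
  q = 1: r = 12, s = -1 − 1·2 = -3, t = 4 − 1·(-7) = 11  (check: 634·(-3) + 174·11 = 12)
  q = 4: r = 2, s = 2 − 4·(-3) = 14, t = -7 − 4·11 = -51  (check: 634·14 + 174·(-51) = 2)
The row with r = 2 (the gcd) gives the Bezout coefficients s = 14, t = -51.
Result: 634 · (14) + 174 · (-51) = 2.

gcd(634, 174) = 2; s = 14, t = -51 (check: 634·14 + 174·(-51) = 2).


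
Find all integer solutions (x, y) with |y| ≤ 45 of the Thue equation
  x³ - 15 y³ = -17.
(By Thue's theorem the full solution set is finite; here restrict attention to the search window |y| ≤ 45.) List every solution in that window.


The equation is x³ - 15y³ = -17. For fixed y, x³ = 15·y³ − 17, so a solution requires the RHS to be a perfect cube.
Strategy: iterate y from -45 to 45, compute RHS = 15·y³ − 17, and check whether it is a (positive or negative) perfect cube.
Check small values of y:
  y = 0: RHS = -17 is not a perfect cube.
  y = 1: RHS = -2 is not a perfect cube.
  y = -1: RHS = -32 is not a perfect cube.
  y = 2: RHS = 103 is not a perfect cube.
  y = -2: RHS = -137 is not a perfect cube.
  y = 3: RHS = 388 is not a perfect cube.
  y = -3: RHS = -422 is not a perfect cube.
Continuing the search up to |y| = 45 finds no solutions either.
No (x, y) in the scanned range satisfies the equation.

No integer solutions with |y| ≤ 45.


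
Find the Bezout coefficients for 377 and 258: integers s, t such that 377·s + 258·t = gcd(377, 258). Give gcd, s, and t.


Euclidean algorithm on (377, 258) — divide until remainder is 0:
  377 = 1 · 258 + 119
  258 = 2 · 119 + 20
  119 = 5 · 20 + 19
  20 = 1 · 19 + 1
  19 = 19 · 1 + 0
gcd(377, 258) = 1.
Track Bezout coefficients alongside the remainders: start with r₀ = 377 = a·1 + b·0 (s = 1, t = 0) and r₁ = 258 = a·0 + b·1 (s = 0, t = 1); each new remainder r_{k+1} = r_{k-1} − q_k·r_k inherits s_{k+1} = s_{k-1} − q_k·s_k, t_{k+1} = t_{k-1} − q_k·t_k, so r_k = a·s_k + b·t_k at every step:
  q = 1: r = 119, s = 1 − 1·0 = 1, t = 0 − 1·1 = -1  (check: 377·1 + 258·(-1) = 119)
  q = 2: r = 20, s = 0 − 2·1 = -2, t = 1 − 2·(-1) = 3  (check: 377·(-2) + 258·3 = 20)
  q = 5: r = 19, s = 1 − 5·(-2) = 11, t = -1 − 5·3 = -16  (check: 377·11 + 258·(-16) = 19)
  q = 1: r = 1, s = -2 − 1·11 = -13, t = 3 − 1·(-16) = 19  (check: 377·(-13) + 258·19 = 1)
The row with r = 1 (the gcd) gives the Bezout coefficients s = -13, t = 19.
Result: 377 · (-13) + 258 · (19) = 1.

gcd(377, 258) = 1; s = -13, t = 19 (check: 377·(-13) + 258·19 = 1).


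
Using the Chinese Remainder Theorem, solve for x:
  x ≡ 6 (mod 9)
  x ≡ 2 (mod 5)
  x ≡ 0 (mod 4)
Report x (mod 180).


Moduli 9, 5, 4 are pairwise coprime; by CRT there is a unique solution modulo M = 9 · 5 · 4 = 180.
Solve pairwise, accumulating the modulus:
  Start with x ≡ 6 (mod 9).
  Combine with x ≡ 2 (mod 5): since gcd(9, 5) = 1, we get a unique residue mod 45.
    Write x = 6 + 9·t and substitute into x ≡ 2 (mod 5): 9·t ≡ 2 − 6 = -4 (mod 5).
    Reduce coefficients mod 5: 4·t ≡ 1 (mod 5).
    The inverse of 4 mod 5 is 4 (since 4·4 = 16 = 3·5 + 1), so t ≡ 4·1 = 4 ≡ 4 (mod 5).
    Then x = 6 + 9·4 = 42, valid modulo lcm(9, 5) = 45: x ≡ 42 (mod 45).
  Combine with x ≡ 0 (mod 4): since gcd(45, 4) = 1, we get a unique residue mod 180.
    Write x = 42 + 45·t and substitute into x ≡ 0 (mod 4): 45·t ≡ 0 − 42 = -42 (mod 4).
    Reduce coefficients mod 4: 1·t ≡ 2 (mod 4).
    So t ≡ 2 (mod 4).
    Then x = 42 + 45·2 = 132, valid modulo lcm(45, 4) = 180: x ≡ 132 (mod 180).
Verify: 132 mod 9 = 6 ✓, 132 mod 5 = 2 ✓, 132 mod 4 = 0 ✓.

x ≡ 132 (mod 180).


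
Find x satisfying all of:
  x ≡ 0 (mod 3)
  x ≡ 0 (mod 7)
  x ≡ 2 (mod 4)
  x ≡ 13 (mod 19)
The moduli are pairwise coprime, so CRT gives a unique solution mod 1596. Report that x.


Product of moduli M = 3 · 7 · 4 · 19 = 1596.
Merge one congruence at a time:
  Start: x ≡ 0 (mod 3).
  Combine with x ≡ 0 (mod 7); new modulus lcm = 21.
    Write x = 0 + 3·t and substitute into x ≡ 0 (mod 7): 3·t ≡ 0 − 0 = 0 (mod 7).
    The inverse of 3 mod 7 is 5 (since 3·5 = 15 = 2·7 + 1), so t ≡ 5·0 = 0 ≡ 0 (mod 7).
    Then x = 0 + 3·0 = 0, valid modulo lcm(3, 7) = 21: x ≡ 0 (mod 21).
  Combine with x ≡ 2 (mod 4); new modulus lcm = 84.
    Write x = 0 + 21·t and substitute into x ≡ 2 (mod 4): 21·t ≡ 2 − 0 = 2 (mod 4).
    Reduce coefficients mod 4: 1·t ≡ 2 (mod 4).
    So t ≡ 2 (mod 4).
    Then x = 0 + 21·2 = 42, valid modulo lcm(21, 4) = 84: x ≡ 42 (mod 84).
  Combine with x ≡ 13 (mod 19); new modulus lcm = 1596.
    Write x = 42 + 84·t and substitute into x ≡ 13 (mod 19): 84·t ≡ 13 − 42 = -29 (mod 19).
    Reduce coefficients mod 19: 8·t ≡ 9 (mod 19).
    The inverse of 8 mod 19 is 12 (since 8·12 = 96 = 5·19 + 1), so t ≡ 12·9 = 108 ≡ 13 (mod 19).
    Then x = 42 + 84·13 = 1134, valid modulo lcm(84, 19) = 1596: x ≡ 1134 (mod 1596).
Verify against each original: 1134 mod 3 = 0, 1134 mod 7 = 0, 1134 mod 4 = 2, 1134 mod 19 = 13.

x ≡ 1134 (mod 1596).


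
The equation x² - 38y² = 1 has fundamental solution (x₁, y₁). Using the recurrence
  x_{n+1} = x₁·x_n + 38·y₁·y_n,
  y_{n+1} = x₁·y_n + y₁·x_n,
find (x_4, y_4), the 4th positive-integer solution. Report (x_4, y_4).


Step 1: Find the fundamental solution (x₁, y₁) of x² - 38y² = 1.
  Expand √38 as a continued fraction. a₀ = ⌊√38⌋ = 6; iterate m_{k+1} = d_k·a_k − m_k, d_{k+1} = (38 − m_{k+1}²)/d_k, a_{k+1} = ⌊(a₀ + m_{k+1})/d_{k+1}⌋ (starting m₀ = 0, d₀ = 1), with convergents p_k = a_k·p_{k-1} + p_{k-2}, q_k = a_k·q_{k-1} + q_{k-2} (p₋₁ = 1, q₋₁ = 0):
  k = 0: a₀ = 6; p₀/q₀ = 6/1; p₀² − 38·q₀² = 36 − 38 = -2.
  k = 1: m = 6, d = 2, a = ⌊(6 + 6)/2⌋ = 6; p/q = (6·6 + 1)/(6·1 + 0) = 37/6; p² − 38·q² = 1369 − 1368 = 1.
  The first convergent with p² − 38·q² = 1 gives the fundamental solution (x₁, y₁) = (37, 6).
Step 2: Apply the recurrence (x_{n+1}, y_{n+1}) = (x₁x_n + 38y₁y_n, x₁y_n + y₁x_n) repeatedly.
  From (x_1, y_1) = (37, 6): x_2 = 37·37 + 38·6·6 = 2737; y_2 = 37·6 + 6·37 = 444.
  From (x_2, y_2) = (2737, 444): x_3 = 37·2737 + 38·6·444 = 202501; y_3 = 37·444 + 6·2737 = 32850.
  From (x_3, y_3) = (202501, 32850): x_4 = 37·202501 + 38·6·32850 = 14982337; y_4 = 37·32850 + 6·202501 = 2430456.
Step 3: Verify x_4² - 38·y_4² = 224470421981569 - 224470421981568 = 1 (should be 1). ✓

(x_1, y_1) = (37, 6); (x_4, y_4) = (14982337, 2430456).


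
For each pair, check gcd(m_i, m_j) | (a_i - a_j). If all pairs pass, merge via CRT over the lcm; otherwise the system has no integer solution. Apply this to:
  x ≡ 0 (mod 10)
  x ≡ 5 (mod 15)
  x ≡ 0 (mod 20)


Moduli 10, 15, 20 are not pairwise coprime, so CRT works modulo lcm(m_i) when all pairwise compatibility conditions hold.
Pairwise compatibility: gcd(m_i, m_j) must divide a_i - a_j for every pair.
Merge one congruence at a time:
  Start: x ≡ 0 (mod 10).
  Combine with x ≡ 5 (mod 15): gcd(10, 15) = 5; 5 - 0 = 5, which IS divisible by 5, so compatible.
    Write x = 0 + 10·t and substitute into x ≡ 5 (mod 15): 10·t ≡ 5 − 0 = 5 (mod 15).
    Divide the congruence (and modulus) by g = 5: 2·t ≡ 1 (mod 3).
    The inverse of 2 mod 3 is 2 (since 2·2 = 4 = 1·3 + 1), so t ≡ 2·1 = 2 ≡ 2 (mod 3).
    Then x = 0 + 10·2 = 20, valid modulo lcm(10, 15) = 30: x ≡ 20 (mod 30).
  Combine with x ≡ 0 (mod 20): gcd(30, 20) = 10; 0 - 20 = -20, which IS divisible by 10, so compatible.
    Write x = 20 + 30·t and substitute into x ≡ 0 (mod 20): 30·t ≡ 0 − 20 = -20 (mod 20).
    Divide the congruence (and modulus) by g = 10: 3·t ≡ -2 (mod 2).
    Reduce coefficients mod 2: 1·t ≡ 0 (mod 2).
    So t ≡ 0 (mod 2).
    Then x = 20 + 30·0 = 20, valid modulo lcm(30, 20) = 60: x ≡ 20 (mod 60).
Verify: 20 mod 10 = 0, 20 mod 15 = 5, 20 mod 20 = 0.

x ≡ 20 (mod 60).


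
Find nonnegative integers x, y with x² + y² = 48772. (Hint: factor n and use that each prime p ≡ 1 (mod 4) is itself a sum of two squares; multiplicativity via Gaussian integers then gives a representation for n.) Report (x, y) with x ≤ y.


Step 1: Factor n = 48772 = 2^2 · 89 · 137.
Step 2: Check the mod-4 condition on each prime factor: 2 = 2 (special); 89 ≡ 1 (mod 4), exponent 1; 137 ≡ 1 (mod 4), exponent 1.
All primes ≡ 3 (mod 4) appear to even exponent (or don't appear), so by the two-squares theorem n IS expressible as a sum of two squares.
Step 3: Build a representation. Group n = k² · m with k = 2 and m = 89 · 137 = 12193 (a product of primes ≡ 1 (mod 4)); a representation of m scales to one of n via (k·x)² + (k·y)² = k²(x² + y²). Each prime p ≡ 1 (mod 4) is itself a sum of two squares; find a² by testing p − a² for a perfect square:
  89: 89 − 1² = 88, 89 − 2² = 85, 89 − 3² = 80, 89 − 4² = 73, 89 − 5² = 64 = 8² ⇒ 89 = 5² + 8².
  137: 137 − 1² = 136, 137 − 2² = 133, 137 − 3² = 128, 137 − 4² = 121 = 11² ⇒ 137 = 4² + 11².
  Combine using the Brahmagupta–Fibonacci identity (a² + b²)(c² + d²) = (ac − bd)² + (ad + bc)² = (ac + bd)² + (ad − bc)²:
  89 · 137 = 12193: from (5² + 8²)(4² + 11²), take (5·4 − 8·11, 5·11 + 8·4) = (20 − 88, 55 + 32) = (-68, 87); dropping signs (only squares matter) gives (68, 87); check 68² + 87² = 4624 + 7569 = 12193 ✓.
  Scale by k = 2: (2·68, 2·87) = (136, 174).
Step 4: Order so x ≤ y and verify: 136² + 174² = 18496 + 30276 = 48772 = n. ✓

n = 48772 = 136² + 174² (one valid representation with x ≤ y).


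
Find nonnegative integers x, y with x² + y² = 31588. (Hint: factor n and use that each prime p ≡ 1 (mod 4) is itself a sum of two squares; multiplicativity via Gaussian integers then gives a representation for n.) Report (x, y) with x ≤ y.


Step 1: Factor n = 31588 = 2^2 · 53 · 149.
Step 2: Check the mod-4 condition on each prime factor: 2 = 2 (special); 53 ≡ 1 (mod 4), exponent 1; 149 ≡ 1 (mod 4), exponent 1.
All primes ≡ 3 (mod 4) appear to even exponent (or don't appear), so by the two-squares theorem n IS expressible as a sum of two squares.
Step 3: Build a representation. Group n = k² · m with k = 2 and m = 53 · 149 = 7897 (a product of primes ≡ 1 (mod 4)); a representation of m scales to one of n via (k·x)² + (k·y)² = k²(x² + y²). Each prime p ≡ 1 (mod 4) is itself a sum of two squares; find a² by testing p − a² for a perfect square:
  53: 53 − 1² = 52, 53 − 2² = 49 = 7² ⇒ 53 = 2² + 7².
  149: 149 − 1² = 148, 149 − 2² = 145, 149 − 3² = 140, 149 − 4² = 133, 149 − 5² = 124, 149 − 6² = 113, 149 − 7² = 100 = 10² ⇒ 149 = 7² + 10².
  Combine using the Brahmagupta–Fibonacci identity (a² + b²)(c² + d²) = (ac − bd)² + (ad + bc)² = (ac + bd)² + (ad − bc)²:
  53 · 149 = 7897: from (2² + 7²)(7² + 10²), take (2·7 − 7·10, 2·10 + 7·7) = (14 − 70, 20 + 49) = (-56, 69); dropping signs (only squares matter) gives (56, 69); check 56² + 69² = 3136 + 4761 = 7897 ✓.
  Scale by k = 2: (2·56, 2·69) = (112, 138).
Step 4: Order so x ≤ y and verify: 112² + 138² = 12544 + 19044 = 31588 = n. ✓

n = 31588 = 112² + 138² (one valid representation with x ≤ y).


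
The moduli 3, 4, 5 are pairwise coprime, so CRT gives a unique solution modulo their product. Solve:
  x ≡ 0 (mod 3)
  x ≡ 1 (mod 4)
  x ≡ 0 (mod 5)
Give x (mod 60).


Moduli 3, 4, 5 are pairwise coprime; by CRT there is a unique solution modulo M = 3 · 4 · 5 = 60.
Solve pairwise, accumulating the modulus:
  Start with x ≡ 0 (mod 3).
  Combine with x ≡ 1 (mod 4): since gcd(3, 4) = 1, we get a unique residue mod 12.
    Write x = 0 + 3·t and substitute into x ≡ 1 (mod 4): 3·t ≡ 1 − 0 = 1 (mod 4).
    The inverse of 3 mod 4 is 3 (since 3·3 = 9 = 2·4 + 1), so t ≡ 3·1 = 3 ≡ 3 (mod 4).
    Then x = 0 + 3·3 = 9, valid modulo lcm(3, 4) = 12: x ≡ 9 (mod 12).
  Combine with x ≡ 0 (mod 5): since gcd(12, 5) = 1, we get a unique residue mod 60.
    Write x = 9 + 12·t and substitute into x ≡ 0 (mod 5): 12·t ≡ 0 − 9 = -9 (mod 5).
    Reduce coefficients mod 5: 2·t ≡ 1 (mod 5).
    The inverse of 2 mod 5 is 3 (since 2·3 = 6 = 1·5 + 1), so t ≡ 3·1 = 3 ≡ 3 (mod 5).
    Then x = 9 + 12·3 = 45, valid modulo lcm(12, 5) = 60: x ≡ 45 (mod 60).
Verify: 45 mod 3 = 0 ✓, 45 mod 4 = 1 ✓, 45 mod 5 = 0 ✓.

x ≡ 45 (mod 60).


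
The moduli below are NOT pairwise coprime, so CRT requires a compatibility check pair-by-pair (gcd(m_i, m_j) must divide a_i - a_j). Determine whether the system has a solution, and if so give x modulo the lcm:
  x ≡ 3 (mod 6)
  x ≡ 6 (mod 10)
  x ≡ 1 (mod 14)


Moduli 6, 10, 14 are not pairwise coprime, so CRT works modulo lcm(m_i) when all pairwise compatibility conditions hold.
Pairwise compatibility: gcd(m_i, m_j) must divide a_i - a_j for every pair.
Merge one congruence at a time:
  Start: x ≡ 3 (mod 6).
  Combine with x ≡ 6 (mod 10): gcd(6, 10) = 2, and 6 - 3 = 3 is NOT divisible by 2.
    ⇒ system is inconsistent (no integer solution).

No solution (the system is inconsistent).


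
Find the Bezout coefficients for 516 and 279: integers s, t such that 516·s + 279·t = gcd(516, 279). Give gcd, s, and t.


Euclidean algorithm on (516, 279) — divide until remainder is 0:
  516 = 1 · 279 + 237
  279 = 1 · 237 + 42
  237 = 5 · 42 + 27
  42 = 1 · 27 + 15
  27 = 1 · 15 + 12
  15 = 1 · 12 + 3
  12 = 4 · 3 + 0
gcd(516, 279) = 3.
Track Bezout coefficients alongside the remainders: start with r₀ = 516 = a·1 + b·0 (s = 1, t = 0) and r₁ = 279 = a·0 + b·1 (s = 0, t = 1); each new remainder r_{k+1} = r_{k-1} − q_k·r_k inherits s_{k+1} = s_{k-1} − q_k·s_k, t_{k+1} = t_{k-1} − q_k·t_k, so r_k = a·s_k + b·t_k at every step:
  q = 1: r = 237, s = 1 − 1·0 = 1, t = 0 − 1·1 = -1  (check: 516·1 + 279·(-1) = 237)
  q = 1: r = 42, s = 0 − 1·1 = -1, t = 1 − 1·(-1) = 2  (check: 516·(-1) + 279·2 = 42)
  q = 5: r = 27, s = 1 − 5·(-1) = 6, t = -1 − 5·2 = -11  (check: 516·6 + 279·(-11) = 27)
  q = 1: r = 15, s = -1 − 1·6 = -7, t = 2 − 1·(-11) = 13  (check: 516·(-7) + 279·13 = 15)
  q = 1: r = 12, s = 6 − 1·(-7) = 13, t = -11 − 1·13 = -24  (check: 516·13 + 279·(-24) = 12)
  q = 1: r = 3, s = -7 − 1·13 = -20, t = 13 − 1·(-24) = 37  (check: 516·(-20) + 279·37 = 3)
The row with r = 3 (the gcd) gives the Bezout coefficients s = -20, t = 37.
Result: 516 · (-20) + 279 · (37) = 3.

gcd(516, 279) = 3; s = -20, t = 37 (check: 516·(-20) + 279·37 = 3).


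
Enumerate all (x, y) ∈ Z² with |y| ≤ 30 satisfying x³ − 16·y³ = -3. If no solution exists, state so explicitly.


The equation is x³ - 16y³ = -3. For fixed y, x³ = 16·y³ − 3, so a solution requires the RHS to be a perfect cube.
Strategy: iterate y from -30 to 30, compute RHS = 16·y³ − 3, and check whether it is a (positive or negative) perfect cube.
Check small values of y:
  y = 0: RHS = -3 is not a perfect cube.
  y = 1: RHS = 13 is not a perfect cube.
  y = -1: RHS = -19 is not a perfect cube.
  y = 2: RHS = 125 = (5)³ ⇒ x = 5 works.
  y = -2: RHS = -131 is not a perfect cube.
  y = 3: RHS = 429 is not a perfect cube.
  y = -3: RHS = -435 is not a perfect cube.
Continuing the search up to |y| = 30 finds no further solutions beyond those listed.
Collected solutions: (5, 2).

Solutions (with |y| ≤ 30): (5, 2).


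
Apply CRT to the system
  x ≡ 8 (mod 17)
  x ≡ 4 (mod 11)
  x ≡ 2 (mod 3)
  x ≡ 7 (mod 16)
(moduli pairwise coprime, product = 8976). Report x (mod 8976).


Product of moduli M = 17 · 11 · 3 · 16 = 8976.
Merge one congruence at a time:
  Start: x ≡ 8 (mod 17).
  Combine with x ≡ 4 (mod 11); new modulus lcm = 187.
    Write x = 8 + 17·t and substitute into x ≡ 4 (mod 11): 17·t ≡ 4 − 8 = -4 (mod 11).
    Reduce coefficients mod 11: 6·t ≡ 7 (mod 11).
    The inverse of 6 mod 11 is 2 (since 6·2 = 12 = 1·11 + 1), so t ≡ 2·7 = 14 ≡ 3 (mod 11).
    Then x = 8 + 17·3 = 59, valid modulo lcm(17, 11) = 187: x ≡ 59 (mod 187).
  Combine with x ≡ 2 (mod 3); new modulus lcm = 561.
    Write x = 59 + 187·t and substitute into x ≡ 2 (mod 3): 187·t ≡ 2 − 59 = -57 (mod 3).
    Reduce coefficients mod 3: 1·t ≡ 0 (mod 3).
    So t ≡ 0 (mod 3).
    Then x = 59 + 187·0 = 59, valid modulo lcm(187, 3) = 561: x ≡ 59 (mod 561).
  Combine with x ≡ 7 (mod 16); new modulus lcm = 8976.
    Write x = 59 + 561·t and substitute into x ≡ 7 (mod 16): 561·t ≡ 7 − 59 = -52 (mod 16).
    Reduce coefficients mod 16: 1·t ≡ 12 (mod 16).
    So t ≡ 12 (mod 16).
    Then x = 59 + 561·12 = 6791, valid modulo lcm(561, 16) = 8976: x ≡ 6791 (mod 8976).
Verify against each original: 6791 mod 17 = 8, 6791 mod 11 = 4, 6791 mod 3 = 2, 6791 mod 16 = 7.

x ≡ 6791 (mod 8976).


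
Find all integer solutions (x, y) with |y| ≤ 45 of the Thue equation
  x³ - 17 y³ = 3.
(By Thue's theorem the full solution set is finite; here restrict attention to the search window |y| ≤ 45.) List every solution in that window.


The equation is x³ - 17y³ = 3. For fixed y, x³ = 17·y³ + 3, so a solution requires the RHS to be a perfect cube.
Strategy: iterate y from -45 to 45, compute RHS = 17·y³ + 3, and check whether it is a (positive or negative) perfect cube.
Check small values of y:
  y = 0: RHS = 3 is not a perfect cube.
  y = 1: RHS = 20 is not a perfect cube.
  y = -1: RHS = -14 is not a perfect cube.
  y = 2: RHS = 139 is not a perfect cube.
  y = -2: RHS = -133 is not a perfect cube.
  y = 3: RHS = 462 is not a perfect cube.
  y = -3: RHS = -456 is not a perfect cube.
Continuing the search up to |y| = 45 finds no solutions either.
No (x, y) in the scanned range satisfies the equation.

No integer solutions with |y| ≤ 45.


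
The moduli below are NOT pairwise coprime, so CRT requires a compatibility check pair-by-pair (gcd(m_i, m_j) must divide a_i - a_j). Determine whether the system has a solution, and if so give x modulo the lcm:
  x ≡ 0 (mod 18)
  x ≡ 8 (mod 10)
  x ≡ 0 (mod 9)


Moduli 18, 10, 9 are not pairwise coprime, so CRT works modulo lcm(m_i) when all pairwise compatibility conditions hold.
Pairwise compatibility: gcd(m_i, m_j) must divide a_i - a_j for every pair.
Merge one congruence at a time:
  Start: x ≡ 0 (mod 18).
  Combine with x ≡ 8 (mod 10): gcd(18, 10) = 2; 8 - 0 = 8, which IS divisible by 2, so compatible.
    Write x = 0 + 18·t and substitute into x ≡ 8 (mod 10): 18·t ≡ 8 − 0 = 8 (mod 10).
    Divide the congruence (and modulus) by g = 2: 9·t ≡ 4 (mod 5).
    Reduce coefficients mod 5: 4·t ≡ 4 (mod 5).
    The inverse of 4 mod 5 is 4 (since 4·4 = 16 = 3·5 + 1), so t ≡ 4·4 = 16 ≡ 1 (mod 5).
    Then x = 0 + 18·1 = 18, valid modulo lcm(18, 10) = 90: x ≡ 18 (mod 90).
  Combine with x ≡ 0 (mod 9): gcd(90, 9) = 9; 0 - 18 = -18, which IS divisible by 9, so compatible.
    Write x = 18 + 90·t and substitute into x ≡ 0 (mod 9): 90·t ≡ 0 − 18 = -18 (mod 9).
    Divide the congruence (and modulus) by g = 9: 10·t ≡ -2 (mod 1).
    Modulo 1 every t works; take t = 0.
    Then x = 18 + 90·0 = 18, valid modulo lcm(90, 9) = 90: x ≡ 18 (mod 90).
Verify: 18 mod 18 = 0, 18 mod 10 = 8, 18 mod 9 = 0.

x ≡ 18 (mod 90).


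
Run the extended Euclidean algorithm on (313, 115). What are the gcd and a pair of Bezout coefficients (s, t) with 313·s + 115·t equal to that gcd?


Euclidean algorithm on (313, 115) — divide until remainder is 0:
  313 = 2 · 115 + 83
  115 = 1 · 83 + 32
  83 = 2 · 32 + 19
  32 = 1 · 19 + 13
  19 = 1 · 13 + 6
  13 = 2 · 6 + 1
  6 = 6 · 1 + 0
gcd(313, 115) = 1.
Track Bezout coefficients alongside the remainders: start with r₀ = 313 = a·1 + b·0 (s = 1, t = 0) and r₁ = 115 = a·0 + b·1 (s = 0, t = 1); each new remainder r_{k+1} = r_{k-1} − q_k·r_k inherits s_{k+1} = s_{k-1} − q_k·s_k, t_{k+1} = t_{k-1} − q_k·t_k, so r_k = a·s_k + b·t_k at every step:
  q = 2: r = 83, s = 1 − 2·0 = 1, t = 0 − 2·1 = -2  (check: 313·1 + 115·(-2) = 83)
  q = 1: r = 32, s = 0 − 1·1 = -1, t = 1 − 1·(-2) = 3  (check: 313·(-1) + 115·3 = 32)
  q = 2: r = 19, s = 1 − 2·(-1) = 3, t = -2 − 2·3 = -8  (check: 313·3 + 115·(-8) = 19)
  q = 1: r = 13, s = -1 − 1·3 = -4, t = 3 − 1·(-8) = 11  (check: 313·(-4) + 115·11 = 13)
  q = 1: r = 6, s = 3 − 1·(-4) = 7, t = -8 − 1·11 = -19  (check: 313·7 + 115·(-19) = 6)
  q = 2: r = 1, s = -4 − 2·7 = -18, t = 11 − 2·(-19) = 49  (check: 313·(-18) + 115·49 = 1)
The row with r = 1 (the gcd) gives the Bezout coefficients s = -18, t = 49.
Result: 313 · (-18) + 115 · (49) = 1.

gcd(313, 115) = 1; s = -18, t = 49 (check: 313·(-18) + 115·49 = 1).


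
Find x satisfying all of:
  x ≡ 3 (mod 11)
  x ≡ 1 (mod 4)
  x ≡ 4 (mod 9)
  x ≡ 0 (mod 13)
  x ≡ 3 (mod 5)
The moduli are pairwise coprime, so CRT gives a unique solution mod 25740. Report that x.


Product of moduli M = 11 · 4 · 9 · 13 · 5 = 25740.
Merge one congruence at a time:
  Start: x ≡ 3 (mod 11).
  Combine with x ≡ 1 (mod 4); new modulus lcm = 44.
    Write x = 3 + 11·t and substitute into x ≡ 1 (mod 4): 11·t ≡ 1 − 3 = -2 (mod 4).
    Reduce coefficients mod 4: 3·t ≡ 2 (mod 4).
    The inverse of 3 mod 4 is 3 (since 3·3 = 9 = 2·4 + 1), so t ≡ 3·2 = 6 ≡ 2 (mod 4).
    Then x = 3 + 11·2 = 25, valid modulo lcm(11, 4) = 44: x ≡ 25 (mod 44).
  Combine with x ≡ 4 (mod 9); new modulus lcm = 396.
    Write x = 25 + 44·t and substitute into x ≡ 4 (mod 9): 44·t ≡ 4 − 25 = -21 (mod 9).
    Reduce coefficients mod 9: 8·t ≡ 6 (mod 9).
    The inverse of 8 mod 9 is 8 (since 8·8 = 64 = 7·9 + 1), so t ≡ 8·6 = 48 ≡ 3 (mod 9).
    Then x = 25 + 44·3 = 157, valid modulo lcm(44, 9) = 396: x ≡ 157 (mod 396).
  Combine with x ≡ 0 (mod 13); new modulus lcm = 5148.
    Write x = 157 + 396·t and substitute into x ≡ 0 (mod 13): 396·t ≡ 0 − 157 = -157 (mod 13).
    Reduce coefficients mod 13: 6·t ≡ 12 (mod 13).
    The inverse of 6 mod 13 is 11 (since 6·11 = 66 = 5·13 + 1), so t ≡ 11·12 = 132 ≡ 2 (mod 13).
    Then x = 157 + 396·2 = 949, valid modulo lcm(396, 13) = 5148: x ≡ 949 (mod 5148).
  Combine with x ≡ 3 (mod 5); new modulus lcm = 25740.
    Write x = 949 + 5148·t and substitute into x ≡ 3 (mod 5): 5148·t ≡ 3 − 949 = -946 (mod 5).
    Reduce coefficients mod 5: 3·t ≡ 4 (mod 5).
    The inverse of 3 mod 5 is 2 (since 3·2 = 6 = 1·5 + 1), so t ≡ 2·4 = 8 ≡ 3 (mod 5).
    Then x = 949 + 5148·3 = 16393, valid modulo lcm(5148, 5) = 25740: x ≡ 16393 (mod 25740).
Verify against each original: 16393 mod 11 = 3, 16393 mod 4 = 1, 16393 mod 9 = 4, 16393 mod 13 = 0, 16393 mod 5 = 3.

x ≡ 16393 (mod 25740).


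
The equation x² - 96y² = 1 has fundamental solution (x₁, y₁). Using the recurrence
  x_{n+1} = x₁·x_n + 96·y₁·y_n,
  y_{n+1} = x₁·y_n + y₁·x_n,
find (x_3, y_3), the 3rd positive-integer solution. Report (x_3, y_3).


Step 1: Find the fundamental solution (x₁, y₁) of x² - 96y² = 1.
  Expand √96 as a continued fraction. a₀ = ⌊√96⌋ = 9; iterate m_{k+1} = d_k·a_k − m_k, d_{k+1} = (96 − m_{k+1}²)/d_k, a_{k+1} = ⌊(a₀ + m_{k+1})/d_{k+1}⌋ (starting m₀ = 0, d₀ = 1), with convergents p_k = a_k·p_{k-1} + p_{k-2}, q_k = a_k·q_{k-1} + q_{k-2} (p₋₁ = 1, q₋₁ = 0):
  k = 0: a₀ = 9; p₀/q₀ = 9/1; p₀² − 96·q₀² = 81 − 96 = -15.
  k = 1: m = 9, d = 15, a = ⌊(9 + 9)/15⌋ = 1; p/q = (1·9 + 1)/(1·1 + 0) = 10/1; p² − 96·q² = 100 − 96 = 4.
  k = 2: m = 6, d = 4, a = ⌊(9 + 6)/4⌋ = 3; p/q = (3·10 + 9)/(3·1 + 1) = 39/4; p² − 96·q² = 1521 − 1536 = -15.
  k = 3: m = 6, d = 15, a = ⌊(9 + 6)/15⌋ = 1; p/q = (1·39 + 10)/(1·4 + 1) = 49/5; p² − 96·q² = 2401 − 2400 = 1.
  The first convergent with p² − 96·q² = 1 gives the fundamental solution (x₁, y₁) = (49, 5).
Step 2: Apply the recurrence (x_{n+1}, y_{n+1}) = (x₁x_n + 96y₁y_n, x₁y_n + y₁x_n) repeatedly.
  From (x_1, y_1) = (49, 5): x_2 = 49·49 + 96·5·5 = 4801; y_2 = 49·5 + 5·49 = 490.
  From (x_2, y_2) = (4801, 490): x_3 = 49·4801 + 96·5·490 = 470449; y_3 = 49·490 + 5·4801 = 48015.
Step 3: Verify x_3² - 96·y_3² = 221322261601 - 221322261600 = 1 (should be 1). ✓

(x_1, y_1) = (49, 5); (x_3, y_3) = (470449, 48015).


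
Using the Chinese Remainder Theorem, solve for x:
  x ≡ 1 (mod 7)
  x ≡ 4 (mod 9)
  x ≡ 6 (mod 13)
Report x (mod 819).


Moduli 7, 9, 13 are pairwise coprime; by CRT there is a unique solution modulo M = 7 · 9 · 13 = 819.
Solve pairwise, accumulating the modulus:
  Start with x ≡ 1 (mod 7).
  Combine with x ≡ 4 (mod 9): since gcd(7, 9) = 1, we get a unique residue mod 63.
    Write x = 1 + 7·t and substitute into x ≡ 4 (mod 9): 7·t ≡ 4 − 1 = 3 (mod 9).
    The inverse of 7 mod 9 is 4 (since 7·4 = 28 = 3·9 + 1), so t ≡ 4·3 = 12 ≡ 3 (mod 9).
    Then x = 1 + 7·3 = 22, valid modulo lcm(7, 9) = 63: x ≡ 22 (mod 63).
  Combine with x ≡ 6 (mod 13): since gcd(63, 13) = 1, we get a unique residue mod 819.
    Write x = 22 + 63·t and substitute into x ≡ 6 (mod 13): 63·t ≡ 6 − 22 = -16 (mod 13).
    Reduce coefficients mod 13: 11·t ≡ 10 (mod 13).
    The inverse of 11 mod 13 is 6 (since 11·6 = 66 = 5·13 + 1), so t ≡ 6·10 = 60 ≡ 8 (mod 13).
    Then x = 22 + 63·8 = 526, valid modulo lcm(63, 13) = 819: x ≡ 526 (mod 819).
Verify: 526 mod 7 = 1 ✓, 526 mod 9 = 4 ✓, 526 mod 13 = 6 ✓.

x ≡ 526 (mod 819).


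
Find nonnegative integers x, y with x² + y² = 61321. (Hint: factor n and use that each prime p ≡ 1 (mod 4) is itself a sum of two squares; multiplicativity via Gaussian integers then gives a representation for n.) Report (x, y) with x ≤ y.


Step 1: Factor n = 61321 = 13 · 53 · 89.
Step 2: Check the mod-4 condition on each prime factor: 13 ≡ 1 (mod 4), exponent 1; 53 ≡ 1 (mod 4), exponent 1; 89 ≡ 1 (mod 4), exponent 1.
All primes ≡ 3 (mod 4) appear to even exponent (or don't appear), so by the two-squares theorem n IS expressible as a sum of two squares.
Step 3: Build a representation. Here n = 13 · 53 · 89 is a product of primes ≡ 1 (mod 4). Each prime p ≡ 1 (mod 4) is itself a sum of two squares; find a² by testing p − a² for a perfect square:
  13: 13 − 1² = 12, 13 − 2² = 9 = 3² ⇒ 13 = 2² + 3².
  53: 53 − 1² = 52, 53 − 2² = 49 = 7² ⇒ 53 = 2² + 7².
  89: 89 − 1² = 88, 89 − 2² = 85, 89 − 3² = 80, 89 − 4² = 73, 89 − 5² = 64 = 8² ⇒ 89 = 5² + 8².
  Combine using the Brahmagupta–Fibonacci identity (a² + b²)(c² + d²) = (ac − bd)² + (ad + bc)² = (ac + bd)² + (ad − bc)²:
  13 · 53 = 689: from (2² + 3²)(2² + 7²), take (2·2 − 3·7, 2·7 + 3·2) = (4 − 21, 14 + 6) = (-17, 20); dropping signs (only squares matter) gives (17, 20); check 17² + 20² = 289 + 400 = 689 ✓.
  689 · 89 = 61321: from (17² + 20²)(5² + 8²), take (17·5 − 20·8, 17·8 + 20·5) = (85 − 160, 136 + 100) = (-75, 236); dropping signs (only squares matter) gives (75, 236); check 75² + 236² = 5625 + 55696 = 61321 ✓.
Step 4: Order so x ≤ y and verify: 75² + 236² = 5625 + 55696 = 61321 = n. ✓

n = 61321 = 75² + 236² (one valid representation with x ≤ y).


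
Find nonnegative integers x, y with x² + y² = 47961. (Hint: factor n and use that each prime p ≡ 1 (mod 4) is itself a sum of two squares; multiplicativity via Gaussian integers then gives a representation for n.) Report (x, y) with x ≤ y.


Step 1: Factor n = 47961 = 3^2 · 73^2.
Step 2: Check the mod-4 condition on each prime factor: 3 ≡ 3 (mod 4), exponent 2 (must be even); 73 ≡ 1 (mod 4), exponent 2.
All primes ≡ 3 (mod 4) appear to even exponent (or don't appear), so by the two-squares theorem n IS expressible as a sum of two squares.
Step 3: Build a representation. Group n = k² · m with k = 3 and m = 73 · 73 = 5329 (a product of primes ≡ 1 (mod 4)); a representation of m scales to one of n via (k·x)² + (k·y)² = k²(x² + y²). Each prime p ≡ 1 (mod 4) is itself a sum of two squares; find a² by testing p − a² for a perfect square:
  73: 73 − 1² = 72, 73 − 2² = 69, 73 − 3² = 64 = 8² ⇒ 73 = 3² + 8².
  Combine using the Brahmagupta–Fibonacci identity (a² + b²)(c² + d²) = (ac − bd)² + (ad + bc)² = (ac + bd)² + (ad − bc)²:
  73 · 73 = 5329: from (3² + 8²)(3² + 8²), take (3·3 − 8·8, 3·8 + 8·3) = (9 − 64, 24 + 24) = (-55, 48); dropping signs (only squares matter) gives (55, 48); check 55² + 48² = 3025 + 2304 = 5329 ✓.
  Scale by k = 3: (3·55, 3·48) = (165, 144).
Step 4: Order so x ≤ y and verify: 144² + 165² = 20736 + 27225 = 47961 = n. ✓

n = 47961 = 144² + 165² (one valid representation with x ≤ y).


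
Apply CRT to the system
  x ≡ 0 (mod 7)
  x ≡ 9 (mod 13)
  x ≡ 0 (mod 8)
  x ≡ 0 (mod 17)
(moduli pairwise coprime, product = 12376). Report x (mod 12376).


Product of moduli M = 7 · 13 · 8 · 17 = 12376.
Merge one congruence at a time:
  Start: x ≡ 0 (mod 7).
  Combine with x ≡ 9 (mod 13); new modulus lcm = 91.
    Write x = 0 + 7·t and substitute into x ≡ 9 (mod 13): 7·t ≡ 9 − 0 = 9 (mod 13).
    The inverse of 7 mod 13 is 2 (since 7·2 = 14 = 1·13 + 1), so t ≡ 2·9 = 18 ≡ 5 (mod 13).
    Then x = 0 + 7·5 = 35, valid modulo lcm(7, 13) = 91: x ≡ 35 (mod 91).
  Combine with x ≡ 0 (mod 8); new modulus lcm = 728.
    Write x = 35 + 91·t and substitute into x ≡ 0 (mod 8): 91·t ≡ 0 − 35 = -35 (mod 8).
    Reduce coefficients mod 8: 3·t ≡ 5 (mod 8).
    The inverse of 3 mod 8 is 3 (since 3·3 = 9 = 1·8 + 1), so t ≡ 3·5 = 15 ≡ 7 (mod 8).
    Then x = 35 + 91·7 = 672, valid modulo lcm(91, 8) = 728: x ≡ 672 (mod 728).
  Combine with x ≡ 0 (mod 17); new modulus lcm = 12376.
    Write x = 672 + 728·t and substitute into x ≡ 0 (mod 17): 728·t ≡ 0 − 672 = -672 (mod 17).
    Reduce coefficients mod 17: 14·t ≡ 8 (mod 17).
    The inverse of 14 mod 17 is 11 (since 14·11 = 154 = 9·17 + 1), so t ≡ 11·8 = 88 ≡ 3 (mod 17).
    Then x = 672 + 728·3 = 2856, valid modulo lcm(728, 17) = 12376: x ≡ 2856 (mod 12376).
Verify against each original: 2856 mod 7 = 0, 2856 mod 13 = 9, 2856 mod 8 = 0, 2856 mod 17 = 0.

x ≡ 2856 (mod 12376).


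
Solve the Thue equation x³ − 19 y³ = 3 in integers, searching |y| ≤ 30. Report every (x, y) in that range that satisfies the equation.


The equation is x³ - 19y³ = 3. For fixed y, x³ = 19·y³ + 3, so a solution requires the RHS to be a perfect cube.
Strategy: iterate y from -30 to 30, compute RHS = 19·y³ + 3, and check whether it is a (positive or negative) perfect cube.
Check small values of y:
  y = 0: RHS = 3 is not a perfect cube.
  y = 1: RHS = 22 is not a perfect cube.
  y = -1: RHS = -16 is not a perfect cube.
  y = 2: RHS = 155 is not a perfect cube.
  y = -2: RHS = -149 is not a perfect cube.
  y = 3: RHS = 516 is not a perfect cube.
  y = -3: RHS = -510 is not a perfect cube.
Continuing the search up to |y| = 30 finds no solutions either.
No (x, y) in the scanned range satisfies the equation.

No integer solutions with |y| ≤ 30.


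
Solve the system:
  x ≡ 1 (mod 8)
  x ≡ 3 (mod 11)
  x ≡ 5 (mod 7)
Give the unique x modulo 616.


Moduli 8, 11, 7 are pairwise coprime; by CRT there is a unique solution modulo M = 8 · 11 · 7 = 616.
Solve pairwise, accumulating the modulus:
  Start with x ≡ 1 (mod 8).
  Combine with x ≡ 3 (mod 11): since gcd(8, 11) = 1, we get a unique residue mod 88.
    Write x = 1 + 8·t and substitute into x ≡ 3 (mod 11): 8·t ≡ 3 − 1 = 2 (mod 11).
    The inverse of 8 mod 11 is 7 (since 8·7 = 56 = 5·11 + 1), so t ≡ 7·2 = 14 ≡ 3 (mod 11).
    Then x = 1 + 8·3 = 25, valid modulo lcm(8, 11) = 88: x ≡ 25 (mod 88).
  Combine with x ≡ 5 (mod 7): since gcd(88, 7) = 1, we get a unique residue mod 616.
    Write x = 25 + 88·t and substitute into x ≡ 5 (mod 7): 88·t ≡ 5 − 25 = -20 (mod 7).
    Reduce coefficients mod 7: 4·t ≡ 1 (mod 7).
    The inverse of 4 mod 7 is 2 (since 4·2 = 8 = 1·7 + 1), so t ≡ 2·1 = 2 ≡ 2 (mod 7).
    Then x = 25 + 88·2 = 201, valid modulo lcm(88, 7) = 616: x ≡ 201 (mod 616).
Verify: 201 mod 8 = 1 ✓, 201 mod 11 = 3 ✓, 201 mod 7 = 5 ✓.

x ≡ 201 (mod 616).


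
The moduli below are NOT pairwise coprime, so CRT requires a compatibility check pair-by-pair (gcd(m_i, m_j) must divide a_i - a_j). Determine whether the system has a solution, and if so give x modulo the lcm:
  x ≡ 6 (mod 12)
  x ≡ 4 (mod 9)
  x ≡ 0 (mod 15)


Moduli 12, 9, 15 are not pairwise coprime, so CRT works modulo lcm(m_i) when all pairwise compatibility conditions hold.
Pairwise compatibility: gcd(m_i, m_j) must divide a_i - a_j for every pair.
Merge one congruence at a time:
  Start: x ≡ 6 (mod 12).
  Combine with x ≡ 4 (mod 9): gcd(12, 9) = 3, and 4 - 6 = -2 is NOT divisible by 3.
    ⇒ system is inconsistent (no integer solution).

No solution (the system is inconsistent).


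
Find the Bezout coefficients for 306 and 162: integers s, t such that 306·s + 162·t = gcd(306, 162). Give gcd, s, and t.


Euclidean algorithm on (306, 162) — divide until remainder is 0:
  306 = 1 · 162 + 144
  162 = 1 · 144 + 18
  144 = 8 · 18 + 0
gcd(306, 162) = 18.
Track Bezout coefficients alongside the remainders: start with r₀ = 306 = a·1 + b·0 (s = 1, t = 0) and r₁ = 162 = a·0 + b·1 (s = 0, t = 1); each new remainder r_{k+1} = r_{k-1} − q_k·r_k inherits s_{k+1} = s_{k-1} − q_k·s_k, t_{k+1} = t_{k-1} − q_k·t_k, so r_k = a·s_k + b·t_k at every step:
  q = 1: r = 144, s = 1 − 1·0 = 1, t = 0 − 1·1 = -1  (check: 306·1 + 162·(-1) = 144)
  q = 1: r = 18, s = 0 − 1·1 = -1, t = 1 − 1·(-1) = 2  (check: 306·(-1) + 162·2 = 18)
The row with r = 18 (the gcd) gives the Bezout coefficients s = -1, t = 2.
Result: 306 · (-1) + 162 · (2) = 18.

gcd(306, 162) = 18; s = -1, t = 2 (check: 306·(-1) + 162·2 = 18).


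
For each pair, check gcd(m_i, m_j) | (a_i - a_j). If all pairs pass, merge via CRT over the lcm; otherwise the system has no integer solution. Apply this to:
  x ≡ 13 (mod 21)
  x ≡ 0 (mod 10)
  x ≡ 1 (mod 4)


Moduli 21, 10, 4 are not pairwise coprime, so CRT works modulo lcm(m_i) when all pairwise compatibility conditions hold.
Pairwise compatibility: gcd(m_i, m_j) must divide a_i - a_j for every pair.
Merge one congruence at a time:
  Start: x ≡ 13 (mod 21).
  Combine with x ≡ 0 (mod 10): gcd(21, 10) = 1; 0 - 13 = -13, which IS divisible by 1, so compatible.
    Write x = 13 + 21·t and substitute into x ≡ 0 (mod 10): 21·t ≡ 0 − 13 = -13 (mod 10).
    Reduce coefficients mod 10: 1·t ≡ 7 (mod 10).
    So t ≡ 7 (mod 10).
    Then x = 13 + 21·7 = 160, valid modulo lcm(21, 10) = 210: x ≡ 160 (mod 210).
  Combine with x ≡ 1 (mod 4): gcd(210, 4) = 2, and 1 - 160 = -159 is NOT divisible by 2.
    ⇒ system is inconsistent (no integer solution).

No solution (the system is inconsistent).


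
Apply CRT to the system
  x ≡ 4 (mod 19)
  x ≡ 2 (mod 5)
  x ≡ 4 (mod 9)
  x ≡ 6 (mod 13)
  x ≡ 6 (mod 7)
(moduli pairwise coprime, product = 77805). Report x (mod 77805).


Product of moduli M = 19 · 5 · 9 · 13 · 7 = 77805.
Merge one congruence at a time:
  Start: x ≡ 4 (mod 19).
  Combine with x ≡ 2 (mod 5); new modulus lcm = 95.
    Write x = 4 + 19·t and substitute into x ≡ 2 (mod 5): 19·t ≡ 2 − 4 = -2 (mod 5).
    Reduce coefficients mod 5: 4·t ≡ 3 (mod 5).
    The inverse of 4 mod 5 is 4 (since 4·4 = 16 = 3·5 + 1), so t ≡ 4·3 = 12 ≡ 2 (mod 5).
    Then x = 4 + 19·2 = 42, valid modulo lcm(19, 5) = 95: x ≡ 42 (mod 95).
  Combine with x ≡ 4 (mod 9); new modulus lcm = 855.
    Write x = 42 + 95·t and substitute into x ≡ 4 (mod 9): 95·t ≡ 4 − 42 = -38 (mod 9).
    Reduce coefficients mod 9: 5·t ≡ 7 (mod 9).
    The inverse of 5 mod 9 is 2 (since 5·2 = 10 = 1·9 + 1), so t ≡ 2·7 = 14 ≡ 5 (mod 9).
    Then x = 42 + 95·5 = 517, valid modulo lcm(95, 9) = 855: x ≡ 517 (mod 855).
  Combine with x ≡ 6 (mod 13); new modulus lcm = 11115.
    Write x = 517 + 855·t and substitute into x ≡ 6 (mod 13): 855·t ≡ 6 − 517 = -511 (mod 13).
    Reduce coefficients mod 13: 10·t ≡ 9 (mod 13).
    The inverse of 10 mod 13 is 4 (since 10·4 = 40 = 3·13 + 1), so t ≡ 4·9 = 36 ≡ 10 (mod 13).
    Then x = 517 + 855·10 = 9067, valid modulo lcm(855, 13) = 11115: x ≡ 9067 (mod 11115).
  Combine with x ≡ 6 (mod 7); new modulus lcm = 77805.
    Write x = 9067 + 11115·t and substitute into x ≡ 6 (mod 7): 11115·t ≡ 6 − 9067 = -9061 (mod 7).
    Reduce coefficients mod 7: 6·t ≡ 4 (mod 7).
    The inverse of 6 mod 7 is 6 (since 6·6 = 36 = 5·7 + 1), so t ≡ 6·4 = 24 ≡ 3 (mod 7).
    Then x = 9067 + 11115·3 = 42412, valid modulo lcm(11115, 7) = 77805: x ≡ 42412 (mod 77805).
Verify against each original: 42412 mod 19 = 4, 42412 mod 5 = 2, 42412 mod 9 = 4, 42412 mod 13 = 6, 42412 mod 7 = 6.

x ≡ 42412 (mod 77805).


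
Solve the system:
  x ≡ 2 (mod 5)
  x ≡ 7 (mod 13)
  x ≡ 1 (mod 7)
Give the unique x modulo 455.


Moduli 5, 13, 7 are pairwise coprime; by CRT there is a unique solution modulo M = 5 · 13 · 7 = 455.
Solve pairwise, accumulating the modulus:
  Start with x ≡ 2 (mod 5).
  Combine with x ≡ 7 (mod 13): since gcd(5, 13) = 1, we get a unique residue mod 65.
    Write x = 2 + 5·t and substitute into x ≡ 7 (mod 13): 5·t ≡ 7 − 2 = 5 (mod 13).
    The inverse of 5 mod 13 is 8 (since 5·8 = 40 = 3·13 + 1), so t ≡ 8·5 = 40 ≡ 1 (mod 13).
    Then x = 2 + 5·1 = 7, valid modulo lcm(5, 13) = 65: x ≡ 7 (mod 65).
  Combine with x ≡ 1 (mod 7): since gcd(65, 7) = 1, we get a unique residue mod 455.
    Write x = 7 + 65·t and substitute into x ≡ 1 (mod 7): 65·t ≡ 1 − 7 = -6 (mod 7).
    Reduce coefficients mod 7: 2·t ≡ 1 (mod 7).
    The inverse of 2 mod 7 is 4 (since 2·4 = 8 = 1·7 + 1), so t ≡ 4·1 = 4 ≡ 4 (mod 7).
    Then x = 7 + 65·4 = 267, valid modulo lcm(65, 7) = 455: x ≡ 267 (mod 455).
Verify: 267 mod 5 = 2 ✓, 267 mod 13 = 7 ✓, 267 mod 7 = 1 ✓.

x ≡ 267 (mod 455).
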